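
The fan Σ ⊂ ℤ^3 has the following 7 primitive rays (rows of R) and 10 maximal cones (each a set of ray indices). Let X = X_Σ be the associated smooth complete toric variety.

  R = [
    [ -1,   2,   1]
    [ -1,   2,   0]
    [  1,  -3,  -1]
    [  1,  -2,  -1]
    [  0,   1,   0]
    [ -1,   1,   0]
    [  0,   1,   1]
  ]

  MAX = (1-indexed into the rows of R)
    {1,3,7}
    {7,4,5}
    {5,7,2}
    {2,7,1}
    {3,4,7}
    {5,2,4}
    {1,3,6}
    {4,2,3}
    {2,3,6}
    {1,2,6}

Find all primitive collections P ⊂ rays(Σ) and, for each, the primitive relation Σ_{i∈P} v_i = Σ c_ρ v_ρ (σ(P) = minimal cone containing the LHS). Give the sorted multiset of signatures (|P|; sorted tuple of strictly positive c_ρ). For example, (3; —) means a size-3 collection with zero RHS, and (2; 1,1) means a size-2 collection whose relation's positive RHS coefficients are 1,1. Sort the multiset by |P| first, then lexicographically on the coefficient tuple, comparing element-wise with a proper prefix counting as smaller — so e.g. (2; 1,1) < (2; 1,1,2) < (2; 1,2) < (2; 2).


9 minimal non-faces of Δ(Σ) (on 7 rays):

  P={1,4}:  v_{1} + v_{4} = 0 ; sig = (2; —)
  P={3,5}:  v_{3} + v_{5} = v_{4} ; sig = (2; 1)
  P={5,6}:  v_{5} + v_{6} = v_{2} ; sig = (2; 1)
  P={6,7}:  v_{6} + v_{7} = v_{1} ; sig = (2; 1)
  P={1,5}:  v_{1} + v_{5} = v_{2} + v_{7} ; sig = (2; 1,1)
  P={4,6}:  v_{4} + v_{6} = v_{2} + v_{3} ; sig = (2; 1,1)
  P={2,3,7}:  v_{2} + v_{3} + v_{7} = 0 ; sig = (3; —)
  P={1,2,3}:  v_{1} + v_{2} + v_{3} = v_{6} ; sig = (3; 1)
  P={2,4,7}:  v_{2} + v_{4} + v_{7} = v_{5} ; sig = (3; 1)

Hence PRS(X_Σ) =
    |P|=2: 6 collections, coeffs (), (1), (1), (1), (1,1), (1,1)
    |P|=3: 3 collections, coeffs (), (1), (1)


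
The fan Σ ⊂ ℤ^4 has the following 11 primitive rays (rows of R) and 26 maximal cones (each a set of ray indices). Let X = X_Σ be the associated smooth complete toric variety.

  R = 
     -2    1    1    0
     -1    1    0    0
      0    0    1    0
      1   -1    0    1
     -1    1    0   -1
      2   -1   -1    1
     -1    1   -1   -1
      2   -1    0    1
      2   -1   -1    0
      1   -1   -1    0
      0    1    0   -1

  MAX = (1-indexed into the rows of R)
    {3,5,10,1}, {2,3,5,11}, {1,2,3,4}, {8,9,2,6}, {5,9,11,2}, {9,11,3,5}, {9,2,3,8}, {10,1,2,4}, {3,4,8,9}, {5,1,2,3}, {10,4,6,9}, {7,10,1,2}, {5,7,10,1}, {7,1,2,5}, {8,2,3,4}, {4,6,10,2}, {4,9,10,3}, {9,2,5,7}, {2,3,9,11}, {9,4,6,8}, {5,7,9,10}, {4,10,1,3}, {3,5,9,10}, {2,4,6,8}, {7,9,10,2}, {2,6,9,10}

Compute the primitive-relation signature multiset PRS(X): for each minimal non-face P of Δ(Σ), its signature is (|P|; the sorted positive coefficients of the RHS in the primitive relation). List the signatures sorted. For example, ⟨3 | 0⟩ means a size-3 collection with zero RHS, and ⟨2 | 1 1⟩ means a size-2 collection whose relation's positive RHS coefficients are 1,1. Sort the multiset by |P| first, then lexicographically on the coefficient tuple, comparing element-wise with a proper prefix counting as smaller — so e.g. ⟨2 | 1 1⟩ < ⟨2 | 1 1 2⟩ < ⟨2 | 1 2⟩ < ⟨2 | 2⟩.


The 22 primitive collections of Σ (r=11, n=4):

  P = {1,9}:  v_{1} + v_{9} = 0  ⇒ sig = ⟨2 | 0⟩
  P = {4,5}:  v_{4} + v_{5} = 0  ⇒ sig = ⟨2 | 0⟩
  P = {3,6}:  v_{3} + v_{6} = v_{8}  ⇒ sig = ⟨2 | 1⟩
  P = {3,7}:  v_{3} + v_{7} = v_{5}  ⇒ sig = ⟨2 | 1⟩
  P = {1,6}:  v_{1} + v_{6} = v_{2} + v_{4}  ⇒ sig = ⟨2 | 1 1⟩
  P = {4,7}:  v_{4} + v_{7} = v_{2} + v_{10}  ⇒ sig = ⟨2 | 1 1⟩
  P = {5,6}:  v_{5} + v_{6} = v_{2} + v_{9}  ⇒ sig = ⟨2 | 1 1⟩
  P = {7,8}:  v_{7} + v_{8} = v_{2} + v_{9}  ⇒ sig = ⟨2 | 1 1⟩
  P = {8,10}:  v_{8} + v_{10} = v_{4} + v_{9}  ⇒ sig = ⟨2 | 1 1⟩
  P = {10,11}:  v_{10} + v_{11} = v_{5} + v_{9}  ⇒ sig = ⟨2 | 1 1⟩
  P = {1,8}:  v_{1} + v_{8} = v_{2} + v_{3} + v_{4}  ⇒ sig = ⟨2 | 1 1 1⟩
  P = {1,11}:  v_{1} + v_{11} = v_{2} + v_{3} + v_{5}  ⇒ sig = ⟨2 | 1 1 1⟩
  P = {4,11}:  v_{4} + v_{11} = v_{2} + v_{3} + v_{9}  ⇒ sig = ⟨2 | 1 1 1⟩
  P = {5,8}:  v_{5} + v_{8} = v_{2} + v_{3} + v_{9}  ⇒ sig = ⟨2 | 1 1 1⟩
  P = {6,7}:  v_{6} + v_{7} = 2·v_{2} + v_{9} + v_{10}  ⇒ sig = ⟨2 | 1 1 2⟩
  P = {7,11}:  v_{7} + v_{11} = v_{2} + 2·v_{5} + v_{9}  ⇒ sig = ⟨2 | 1 1 2⟩
  P = {6,11}:  v_{6} + v_{11} = 2·v_{2} + v_{3} + 2·v_{9}  ⇒ sig = ⟨2 | 1 2 2⟩
  P = {8,11}:  v_{8} + v_{11} = 2·v_{2} + 2·v_{3} + 2·v_{9}  ⇒ sig = ⟨2 | 2 2 2⟩
  P = {2,3,10}:  v_{2} + v_{3} + v_{10} = 0  ⇒ sig = ⟨3 | 0⟩
  P = {2,4,9}:  v_{2} + v_{4} + v_{9} = v_{6}  ⇒ sig = ⟨3 | 1⟩
  P = {2,5,10}:  v_{2} + v_{5} + v_{10} = v_{7}  ⇒ sig = ⟨3 | 1⟩
  P = {2,3,5,9}:  v_{2} + v_{3} + v_{5} + v_{9} = v_{11}  ⇒ sig = ⟨4 | 1⟩

Sorted signature multiset PRS(X):
    |P|=2: 18 collections, coeffs (), (), (1), (1), (1,1), (1,1), (1,1), (1,1), (1,1), (1,1), (1,1,1), (1,1,1), (1,1,1), (1,1,1), (1,1,2), (1,1,2), (1,2,2), (2,2,2)
    |P|=3: 3 collections, coeffs (), (1), (1)
    |P|=4: 1 collection, coeffs (1)


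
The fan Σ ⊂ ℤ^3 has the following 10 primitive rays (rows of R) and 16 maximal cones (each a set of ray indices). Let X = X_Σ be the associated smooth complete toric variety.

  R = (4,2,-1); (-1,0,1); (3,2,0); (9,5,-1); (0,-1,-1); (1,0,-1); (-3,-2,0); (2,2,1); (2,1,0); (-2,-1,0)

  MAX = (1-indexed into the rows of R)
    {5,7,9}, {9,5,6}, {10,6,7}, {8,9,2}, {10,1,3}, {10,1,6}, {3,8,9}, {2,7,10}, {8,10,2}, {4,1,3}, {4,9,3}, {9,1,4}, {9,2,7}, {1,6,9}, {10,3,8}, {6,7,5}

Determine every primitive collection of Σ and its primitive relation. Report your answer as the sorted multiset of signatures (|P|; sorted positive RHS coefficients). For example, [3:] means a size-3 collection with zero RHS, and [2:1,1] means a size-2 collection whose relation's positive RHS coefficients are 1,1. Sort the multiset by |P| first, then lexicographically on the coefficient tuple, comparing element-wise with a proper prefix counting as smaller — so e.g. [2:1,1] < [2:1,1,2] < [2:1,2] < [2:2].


Primitive collections (23):

  P = {2,6}:  v_{2} + v_{6} = 0 — sig = [2:]
  P = {3,7}:  v_{3} + v_{7} = 0 — sig = [2:]
  P = {9,10}:  v_{9} + v_{10} = 0 — sig = [2:]
  P = {1,2}:  v_{1} + v_{2} = v_{3} — sig = [2:1]
  P = {1,7}:  v_{1} + v_{7} = v_{6} — sig = [2:1]
  P = {2,3}:  v_{2} + v_{3} = v_{8} — sig = [2:1]
  P = {3,6}:  v_{3} + v_{6} = v_{1} — sig = [2:1]
  P = {5,8}:  v_{5} + v_{8} = v_{9} — sig = [2:1]
  P = {6,8}:  v_{6} + v_{8} = v_{3} — sig = [2:1]
  P = {7,8}:  v_{7} + v_{8} = v_{2} — sig = [2:1]
  P = {2,5}:  v_{2} + v_{5} = v_{7} + v_{9} — sig = [2:1,1]
  P = {3,5}:  v_{3} + v_{5} = v_{6} + v_{9} — sig = [2:1,1]
  P = {4,7}:  v_{4} + v_{7} = v_{1} + v_{9} — sig = [2:1,1]
  P = {4,10}:  v_{4} + v_{10} = v_{1} + v_{3} — sig = [2:1,1]
  P = {5,10}:  v_{5} + v_{10} = v_{6} + v_{7} — sig = [2:1,1]
  P = {4,5}:  v_{4} + v_{5} = v_{1} + v_{6} + 2·v_{9} — sig = [2:1,1,2]
  P = {1,5}:  v_{1} + v_{5} = 2·v_{6} + v_{9} — sig = [2:1,2]
  P = {2,4}:  v_{2} + v_{4} = 2·v_{3} + v_{9} — sig = [2:1,2]
  P = {4,6}:  v_{4} + v_{6} = 2·v_{1} + v_{9} — sig = [2:1,2]
  P = {4,8}:  v_{4} + v_{8} = 3·v_{3} + v_{9} — sig = [2:1,3]
  P = {1,8}:  v_{1} + v_{8} = 2·v_{3} — sig = [2:2]
  P = {1,3,9}:  v_{1} + v_{3} + v_{9} = v_{4} — sig = [3:1]
  P = {6,7,9}:  v_{6} + v_{7} + v_{9} = v_{5} — sig = [3:1]

Signatures (|P|; sorted positive RHS coefficients), sorted:
{ [2:] ×3,  [2:1] ×7,  [2:1,1] ×5,  [2:1,1,2],  [2:1,2] ×3,  [2:1,3],  [2:2],  [3:1] ×2 }


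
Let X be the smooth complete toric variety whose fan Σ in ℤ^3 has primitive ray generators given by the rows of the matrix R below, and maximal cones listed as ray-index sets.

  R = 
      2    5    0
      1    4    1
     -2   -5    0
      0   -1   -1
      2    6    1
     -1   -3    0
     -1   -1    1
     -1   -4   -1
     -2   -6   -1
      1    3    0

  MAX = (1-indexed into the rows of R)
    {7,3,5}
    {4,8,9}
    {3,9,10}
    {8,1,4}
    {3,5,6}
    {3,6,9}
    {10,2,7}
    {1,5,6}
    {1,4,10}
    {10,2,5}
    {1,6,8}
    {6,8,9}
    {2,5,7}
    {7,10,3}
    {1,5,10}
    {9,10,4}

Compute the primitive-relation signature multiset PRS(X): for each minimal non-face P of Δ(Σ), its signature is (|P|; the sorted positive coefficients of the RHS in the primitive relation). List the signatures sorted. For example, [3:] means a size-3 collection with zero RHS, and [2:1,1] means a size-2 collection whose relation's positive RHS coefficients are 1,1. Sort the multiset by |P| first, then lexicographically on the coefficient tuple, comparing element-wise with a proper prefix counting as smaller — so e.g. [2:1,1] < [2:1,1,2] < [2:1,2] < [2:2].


Minimal non-faces — 23 found among 10 rays, 16 max cones:

  P = {1,3}:  v_{1} + v_{3} = 0  ⟹  sig = [2:]
  P = {2,8}:  v_{2} + v_{8} = 0  ⟹  sig = [2:]
  P = {5,9}:  v_{5} + v_{9} = 0  ⟹  sig = [2:]
  P = {6,10}:  v_{6} + v_{10} = 0  ⟹  sig = [2:]
  P = {1,7}:  v_{1} + v_{7} = v_{2}  ⟹  sig = [2:1]
  P = {1,9}:  v_{1} + v_{9} = v_{4}  ⟹  sig = [2:1]
  P = {2,3}:  v_{2} + v_{3} = v_{7}  ⟹  sig = [2:1]
  P = {2,4}:  v_{2} + v_{4} = v_{10}  ⟹  sig = [2:1]
  P = {3,4}:  v_{3} + v_{4} = v_{9}  ⟹  sig = [2:1]
  P = {4,5}:  v_{4} + v_{5} = v_{1}  ⟹  sig = [2:1]
  P = {4,6}:  v_{4} + v_{6} = v_{8}  ⟹  sig = [2:1]
  P = {7,8}:  v_{7} + v_{8} = v_{3}  ⟹  sig = [2:1]
  P = {8,10}:  v_{8} + v_{10} = v_{4}  ⟹  sig = [2:1]
  P = {1,2}:  v_{1} + v_{2} = v_{5} + v_{10}  ⟹  sig = [2:1,1]
  P = {2,6}:  v_{2} + v_{6} = v_{3} + v_{5}  ⟹  sig = [2:1,1]
  P = {2,9}:  v_{2} + v_{9} = v_{3} + v_{10}  ⟹  sig = [2:1,1]
  P = {3,8}:  v_{3} + v_{8} = v_{6} + v_{9}  ⟹  sig = [2:1,1]
  P = {4,7}:  v_{4} + v_{7} = v_{3} + v_{10}  ⟹  sig = [2:1,1]
  P = {5,8}:  v_{5} + v_{8} = v_{1} + v_{6}  ⟹  sig = [2:1,1]
  P = {6,7}:  v_{6} + v_{7} = 2·v_{3} + v_{5}  ⟹  sig = [2:1,2]
  P = {7,9}:  v_{7} + v_{9} = 2·v_{3} + v_{10}  ⟹  sig = [2:1,2]
  P = {3,5,10}:  v_{3} + v_{5} + v_{10} = v_{2}  ⟹  sig = [3:1]
  P = {5,7,10}:  v_{5} + v_{7} + v_{10} = 2·v_{2}  ⟹  sig = [3:2]

Signatures (|P|; sorted positive RHS coefficients), sorted:
[[2:], [2:], [2:], [2:], [2:1], [2:1], [2:1], [2:1], [2:1], [2:1], [2:1], [2:1], [2:1], [2:1,1], [2:1,1], [2:1,1], [2:1,1], [2:1,1], [2:1,1], [2:1,2], [2:1,2], [3:1], [3:2]]


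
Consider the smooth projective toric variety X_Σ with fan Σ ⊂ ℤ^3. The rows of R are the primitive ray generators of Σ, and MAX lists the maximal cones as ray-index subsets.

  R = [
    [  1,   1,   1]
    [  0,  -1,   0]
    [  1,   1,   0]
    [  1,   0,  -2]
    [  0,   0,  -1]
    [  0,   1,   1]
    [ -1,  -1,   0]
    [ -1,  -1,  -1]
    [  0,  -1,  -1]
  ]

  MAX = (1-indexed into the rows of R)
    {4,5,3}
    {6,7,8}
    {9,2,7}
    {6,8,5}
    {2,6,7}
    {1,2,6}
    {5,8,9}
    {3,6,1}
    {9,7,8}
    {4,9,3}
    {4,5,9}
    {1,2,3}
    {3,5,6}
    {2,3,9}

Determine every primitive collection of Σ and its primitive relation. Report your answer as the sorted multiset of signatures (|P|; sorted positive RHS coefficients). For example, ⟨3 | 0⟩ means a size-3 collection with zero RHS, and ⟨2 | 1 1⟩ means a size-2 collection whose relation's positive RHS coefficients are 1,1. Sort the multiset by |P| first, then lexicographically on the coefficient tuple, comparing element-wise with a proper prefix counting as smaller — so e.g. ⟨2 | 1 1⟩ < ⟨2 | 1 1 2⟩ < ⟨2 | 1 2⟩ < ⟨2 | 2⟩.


Δ(Σ) — 9 vertices, 17 min non-faces:

  • {1,8}:  v_{1} + v_{8} = 0  →  sig = ⟨2 | 0⟩
  • {3,7}:  v_{3} + v_{7} = 0  →  sig = ⟨2 | 0⟩
  • {6,9}:  v_{6} + v_{9} = 0  →  sig = ⟨2 | 0⟩
  • {1,5}:  v_{1} + v_{5} = v_{3}  →  sig = ⟨2 | 1⟩
  • {2,5}:  v_{2} + v_{5} = v_{9}  →  sig = ⟨2 | 1⟩
  • {3,8}:  v_{3} + v_{8} = v_{5}  →  sig = ⟨2 | 1⟩
  • {5,7}:  v_{5} + v_{7} = v_{8}  →  sig = ⟨2 | 1⟩
  • {1,7}:  v_{1} + v_{7} = v_{2} + v_{6}  →  sig = ⟨2 | 1 1⟩
  • {1,9}:  v_{1} + v_{9} = v_{2} + v_{3}  →  sig = ⟨2 | 1 1⟩
  • {2,8}:  v_{2} + v_{8} = v_{7} + v_{9}  →  sig = ⟨2 | 1 1⟩
  • {4,6}:  v_{4} + v_{6} = v_{3} + v_{5}  →  sig = ⟨2 | 1 1⟩
  • {4,7}:  v_{4} + v_{7} = v_{5} + v_{9}  →  sig = ⟨2 | 1 1⟩
  • {1,4}:  v_{1} + v_{4} = 2·v_{3} + v_{9}  →  sig = ⟨2 | 1 2⟩
  • {2,4}:  v_{2} + v_{4} = v_{3} + 2·v_{9}  →  sig = ⟨2 | 1 2⟩
  • {4,8}:  v_{4} + v_{8} = 2·v_{5} + v_{9}  →  sig = ⟨2 | 1 2⟩
  • {2,3,6}:  v_{2} + v_{3} + v_{6} = v_{1}  →  sig = ⟨3 | 1⟩
  • {3,5,9}:  v_{3} + v_{5} + v_{9} = v_{4}  →  sig = ⟨3 | 1⟩

so the primitive-relation signature multiset is
[⟨2 | 0⟩, ⟨2 | 0⟩, ⟨2 | 0⟩, ⟨2 | 1⟩, ⟨2 | 1⟩, ⟨2 | 1⟩, ⟨2 | 1⟩, ⟨2 | 1 1⟩, ⟨2 | 1 1⟩, ⟨2 | 1 1⟩, ⟨2 | 1 1⟩, ⟨2 | 1 1⟩, ⟨2 | 1 2⟩, ⟨2 | 1 2⟩, ⟨2 | 1 2⟩, ⟨3 | 1⟩, ⟨3 | 1⟩]


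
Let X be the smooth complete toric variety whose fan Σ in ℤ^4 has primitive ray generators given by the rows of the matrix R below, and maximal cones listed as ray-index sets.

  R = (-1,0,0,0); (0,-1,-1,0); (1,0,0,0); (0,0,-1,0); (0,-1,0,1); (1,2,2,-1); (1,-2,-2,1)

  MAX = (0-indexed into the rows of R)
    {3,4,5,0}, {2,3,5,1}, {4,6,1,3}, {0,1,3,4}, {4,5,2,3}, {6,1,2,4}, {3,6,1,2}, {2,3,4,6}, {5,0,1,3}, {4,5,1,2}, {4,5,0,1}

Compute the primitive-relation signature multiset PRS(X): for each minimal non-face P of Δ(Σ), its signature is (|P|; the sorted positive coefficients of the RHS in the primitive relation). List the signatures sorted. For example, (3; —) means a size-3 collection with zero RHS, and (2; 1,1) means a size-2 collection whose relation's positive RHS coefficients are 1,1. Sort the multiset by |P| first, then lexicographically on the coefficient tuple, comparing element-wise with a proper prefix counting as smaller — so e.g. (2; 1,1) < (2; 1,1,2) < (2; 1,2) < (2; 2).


Σ has 5 primitive collections:

  {0,2}:  v_{0} + v_{2} = 0  so sig = (2; —)
  {0,6}:  v_{0} + v_{6} = v_{1} + v_{3} + v_{4}  so sig = (2; 1,1,1)
  {5,6}:  v_{5} + v_{6} = 2·v_{2}  so sig = (2; 2)
  {1,2,3,4}:  v_{1} + v_{2} + v_{3} + v_{4} = v_{6}  so sig = (4; 1)
  {1,3,4,5}:  v_{1} + v_{3} + v_{4} + v_{5} = v_{2}  so sig = (4; 1)

so the primitive-relation signature multiset is
    |P|=2: 3 collections, coeffs (), (1,1,1), (2)
    |P|=4: 2 collections, coeffs (1), (1)


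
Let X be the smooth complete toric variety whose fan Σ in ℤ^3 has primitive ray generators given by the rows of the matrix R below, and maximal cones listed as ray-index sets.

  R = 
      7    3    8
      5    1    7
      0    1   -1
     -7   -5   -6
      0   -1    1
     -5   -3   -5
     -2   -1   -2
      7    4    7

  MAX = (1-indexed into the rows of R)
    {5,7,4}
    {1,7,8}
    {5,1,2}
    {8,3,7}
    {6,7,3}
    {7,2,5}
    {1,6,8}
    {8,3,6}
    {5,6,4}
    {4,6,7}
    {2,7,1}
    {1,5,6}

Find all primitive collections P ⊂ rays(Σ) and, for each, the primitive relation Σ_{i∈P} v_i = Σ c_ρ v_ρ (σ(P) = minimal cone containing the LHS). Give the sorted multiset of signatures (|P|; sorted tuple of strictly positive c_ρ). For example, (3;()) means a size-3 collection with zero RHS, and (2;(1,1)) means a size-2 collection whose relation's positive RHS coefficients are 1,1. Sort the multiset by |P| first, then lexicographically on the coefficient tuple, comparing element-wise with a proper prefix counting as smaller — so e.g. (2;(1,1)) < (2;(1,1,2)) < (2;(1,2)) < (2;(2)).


Primitive collections (14):

  • {3,5}:  v_{3} + v_{5} = 0  so sig = (2;())
  • {1,3}:  v_{1} + v_{3} = v_{8}  so sig = (2;(1))
  • {4,8}:  v_{4} + v_{8} = v_{5}  so sig = (2;(1))
  • {5,8}:  v_{5} + v_{8} = v_{1}  so sig = (2;(1))
  • {2,3}:  v_{2} + v_{3} = v_{1} + v_{7}  so sig = (2;(1,1))
  • {3,4}:  v_{3} + v_{4} = v_{6} + v_{7}  so sig = (2;(1,1))
  • {2,8}:  v_{2} + v_{8} = 2·v_{1} + v_{7}  so sig = (2;(1,2))
  • {2,4}:  v_{2} + v_{4} = 3·v_{5} + v_{7}  so sig = (2;(1,3))
  • {1,4}:  v_{1} + v_{4} = 2·v_{5}  so sig = (2;(2))
  • {2,6}:  v_{2} + v_{6} = 2·v_{5}  so sig = (2;(2))
  • {6,7,8}:  v_{6} + v_{7} + v_{8} = 0  so sig = (3;())
  • {1,5,7}:  v_{1} + v_{5} + v_{7} = v_{2}  so sig = (3;(1))
  • {1,6,7}:  v_{1} + v_{6} + v_{7} = v_{5}  so sig = (3;(1))
  • {5,6,7}:  v_{5} + v_{6} + v_{7} = v_{4}  so sig = (3;(1))

Hence PRS(X_Σ) =
{ (2;()),  (2;(1)) ×3,  (2;(1,1)) ×2,  (2;(1,2)),  (2;(1,3)),  (2;(2)) ×2,  (3;()),  (3;(1)) ×3 }


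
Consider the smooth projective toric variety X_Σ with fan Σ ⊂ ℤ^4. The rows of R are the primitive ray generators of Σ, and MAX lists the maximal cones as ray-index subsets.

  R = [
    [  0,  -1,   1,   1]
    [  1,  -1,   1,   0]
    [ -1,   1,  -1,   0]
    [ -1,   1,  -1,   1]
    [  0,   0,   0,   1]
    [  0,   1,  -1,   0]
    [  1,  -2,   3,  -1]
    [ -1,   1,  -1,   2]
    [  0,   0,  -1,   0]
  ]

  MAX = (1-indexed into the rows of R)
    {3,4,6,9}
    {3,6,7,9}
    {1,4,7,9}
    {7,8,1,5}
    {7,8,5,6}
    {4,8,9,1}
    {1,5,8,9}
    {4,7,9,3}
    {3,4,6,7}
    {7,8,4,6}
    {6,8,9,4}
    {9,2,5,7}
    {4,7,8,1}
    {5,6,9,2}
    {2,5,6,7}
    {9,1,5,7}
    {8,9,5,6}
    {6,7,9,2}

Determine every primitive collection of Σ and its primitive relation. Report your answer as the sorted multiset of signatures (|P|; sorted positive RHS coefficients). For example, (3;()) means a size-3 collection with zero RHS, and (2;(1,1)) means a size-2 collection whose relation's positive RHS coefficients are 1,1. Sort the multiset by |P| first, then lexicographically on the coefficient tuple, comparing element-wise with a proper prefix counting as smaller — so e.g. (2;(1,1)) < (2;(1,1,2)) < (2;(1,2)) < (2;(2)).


Minimal non-faces — 12 found among 9 rays, 18 max cones:

  • {2,3}:  v_{2} + v_{3} = 0 ; sig = (2;())
  • {1,6}:  v_{1} + v_{6} = v_{5} ; sig = (2;(1))
  • {2,4}:  v_{2} + v_{4} = v_{5} ; sig = (2;(1))
  • {3,5}:  v_{3} + v_{5} = v_{4} ; sig = (2;(1))
  • {4,5}:  v_{4} + v_{5} = v_{8} ; sig = (2;(1))
  • {1,2}:  v_{1} + v_{2} = 2·v_{5} + v_{7} + v_{9} ; sig = (2;(1,1,2))
  • {1,3}:  v_{1} + v_{3} = 2·v_{4} + v_{7} + v_{9} ; sig = (2;(1,1,2))
  • {2,8}:  v_{2} + v_{8} = 2·v_{5} ; sig = (2;(2))
  • {3,8}:  v_{3} + v_{8} = 2·v_{4} ; sig = (2;(2))
  • {7,8,9}:  v_{7} + v_{8} + v_{9} = v_{1} ; sig = (3;(1))
  • {4,6,7,9}:  v_{4} + v_{6} + v_{7} + v_{9} = 0 ; sig = (4;())
  • {5,6,7,9}:  v_{5} + v_{6} + v_{7} + v_{9} = v_{2} ; sig = (4;(1))

Signatures (|P|; sorted positive RHS coefficients), sorted:
    (2;())
    (2;(1))
    (2;(1))
    (2;(1))
    (2;(1))
    (2;(1,1,2))
    (2;(1,1,2))
    (2;(2))
    (2;(2))
    (3;(1))
    (4;())
    (4;(1))


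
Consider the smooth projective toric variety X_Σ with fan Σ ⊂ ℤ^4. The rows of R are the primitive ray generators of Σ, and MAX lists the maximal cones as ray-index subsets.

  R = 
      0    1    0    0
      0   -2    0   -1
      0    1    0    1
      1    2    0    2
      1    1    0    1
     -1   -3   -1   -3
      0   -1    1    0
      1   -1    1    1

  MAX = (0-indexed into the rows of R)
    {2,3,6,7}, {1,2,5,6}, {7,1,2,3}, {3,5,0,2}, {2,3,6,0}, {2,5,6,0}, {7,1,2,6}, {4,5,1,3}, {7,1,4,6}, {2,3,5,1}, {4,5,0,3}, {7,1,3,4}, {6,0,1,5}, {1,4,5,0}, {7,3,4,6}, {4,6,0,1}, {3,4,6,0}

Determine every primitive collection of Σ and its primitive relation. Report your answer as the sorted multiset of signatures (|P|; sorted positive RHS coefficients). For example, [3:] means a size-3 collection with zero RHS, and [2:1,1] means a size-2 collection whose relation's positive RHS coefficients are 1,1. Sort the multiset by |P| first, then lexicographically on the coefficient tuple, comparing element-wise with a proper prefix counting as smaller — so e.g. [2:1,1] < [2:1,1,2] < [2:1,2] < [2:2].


8 minimal non-faces of Δ(Σ) (on 8 rays):

  • {2,4}:  v_{2} + v_{4} = v_{3}  →  sig = [2:1]
  • {0,7}:  v_{0} + v_{7} = v_{4} + v_{6}  →  sig = [2:1,1]
  • {5,7}:  v_{5} + v_{7} = 2·v_{1}  →  sig = [2:2]
  • {0,1,2}:  v_{0} + v_{1} + v_{2} = 0  →  sig = [3:]
  • {0,1,3}:  v_{0} + v_{1} + v_{3} = v_{4}  →  sig = [3:1]
  • {1,3,6}:  v_{1} + v_{3} + v_{6} = v_{7}  →  sig = [3:1]
  • {3,5,6}:  v_{3} + v_{5} + v_{6} = v_{1}  →  sig = [3:1]
  • {4,5,6}:  v_{4} + v_{5} + v_{6} = v_{0} + 2·v_{1}  →  sig = [3:1,2]

Hence PRS(X_Σ) =
[[2:1], [2:1,1], [2:2], [3:], [3:1], [3:1], [3:1], [3:1,2]]


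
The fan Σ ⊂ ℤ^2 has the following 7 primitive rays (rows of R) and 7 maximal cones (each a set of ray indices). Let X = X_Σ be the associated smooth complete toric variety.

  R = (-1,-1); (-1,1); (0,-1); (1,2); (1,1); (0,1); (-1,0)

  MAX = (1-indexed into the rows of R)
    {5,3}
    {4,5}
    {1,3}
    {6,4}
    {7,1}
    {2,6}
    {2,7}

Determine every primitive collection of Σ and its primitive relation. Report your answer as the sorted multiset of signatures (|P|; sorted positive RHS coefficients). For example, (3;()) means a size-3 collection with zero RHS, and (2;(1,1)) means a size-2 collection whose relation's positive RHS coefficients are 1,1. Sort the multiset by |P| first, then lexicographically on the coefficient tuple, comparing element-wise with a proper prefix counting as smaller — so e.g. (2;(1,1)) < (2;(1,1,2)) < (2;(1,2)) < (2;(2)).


14 collections generate NE(X_Σ); each relation:

  P={1,5}:  v_{1} + v_{5} = 0  →  sig = (2;())
  P={3,6}:  v_{3} + v_{6} = 0  →  sig = (2;())
  P={1,4}:  v_{1} + v_{4} = v_{6}  →  sig = (2;(1))
  P={1,6}:  v_{1} + v_{6} = v_{7}  →  sig = (2;(1))
  P={2,3}:  v_{2} + v_{3} = v_{7}  →  sig = (2;(1))
  P={3,4}:  v_{3} + v_{4} = v_{5}  →  sig = (2;(1))
  P={3,7}:  v_{3} + v_{7} = v_{1}  →  sig = (2;(1))
  P={5,6}:  v_{5} + v_{6} = v_{4}  →  sig = (2;(1))
  P={5,7}:  v_{5} + v_{7} = v_{6}  →  sig = (2;(1))
  P={6,7}:  v_{6} + v_{7} = v_{2}  →  sig = (2;(1))
  P={1,2}:  v_{1} + v_{2} = 2·v_{7}  →  sig = (2;(2))
  P={2,5}:  v_{2} + v_{5} = 2·v_{6}  →  sig = (2;(2))
  P={4,7}:  v_{4} + v_{7} = 2·v_{6}  →  sig = (2;(2))
  P={2,4}:  v_{2} + v_{4} = 3·v_{6}  →  sig = (2;(3))

Hence PRS(X_Σ) =
    |P|=2: 14 collections, coeffs (), (), (1), (1), (1), (1), (1), (1), (1), (1), (2), (2), (2), (3)


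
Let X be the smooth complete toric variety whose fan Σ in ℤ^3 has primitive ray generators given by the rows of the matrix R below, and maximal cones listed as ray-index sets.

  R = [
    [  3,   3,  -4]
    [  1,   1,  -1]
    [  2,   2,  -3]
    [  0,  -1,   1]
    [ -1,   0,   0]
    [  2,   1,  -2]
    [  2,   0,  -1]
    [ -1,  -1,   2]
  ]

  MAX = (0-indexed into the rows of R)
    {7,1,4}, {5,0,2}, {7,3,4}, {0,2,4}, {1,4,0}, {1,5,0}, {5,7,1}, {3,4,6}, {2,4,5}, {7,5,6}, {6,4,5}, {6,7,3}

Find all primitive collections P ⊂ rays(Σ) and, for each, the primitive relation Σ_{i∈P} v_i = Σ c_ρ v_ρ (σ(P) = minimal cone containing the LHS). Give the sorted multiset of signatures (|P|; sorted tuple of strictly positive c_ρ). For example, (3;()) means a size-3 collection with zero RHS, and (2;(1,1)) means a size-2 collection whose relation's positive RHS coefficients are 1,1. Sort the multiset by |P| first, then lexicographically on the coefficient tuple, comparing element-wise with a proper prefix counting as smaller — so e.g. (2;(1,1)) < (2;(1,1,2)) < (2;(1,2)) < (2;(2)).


Primitive collections (14):

  {1,2}:  v_{1} + v_{2} = v_{0} ; sig = (2;(1))
  {2,3}:  v_{2} + v_{3} = v_{5} ; sig = (2;(1))
  {2,7}:  v_{2} + v_{7} = v_{1} ; sig = (2;(1))
  {3,5}:  v_{3} + v_{5} = v_{6} ; sig = (2;(1))
  {0,3}:  v_{0} + v_{3} = v_{1} + v_{5} ; sig = (2;(1,1))
  {1,3}:  v_{1} + v_{3} = v_{5} + v_{7} ; sig = (2;(1,1))
  {0,6}:  v_{0} + v_{6} = v_{1} + 2·v_{5} ; sig = (2;(1,2))
  {1,6}:  v_{1} + v_{6} = 2·v_{5} + v_{7} ; sig = (2;(1,2))
  {0,7}:  v_{0} + v_{7} = 2·v_{1} ; sig = (2;(2))
  {2,6}:  v_{2} + v_{6} = 2·v_{5} ; sig = (2;(2))
  {4,5,7}:  v_{4} + v_{5} + v_{7} = 0 ; sig = (3;())
  {1,4,5}:  v_{1} + v_{4} + v_{5} = v_{2} ; sig = (3;(1))
  {4,6,7}:  v_{4} + v_{6} + v_{7} = v_{3} ; sig = (3;(1))
  {0,4,5}:  v_{0} + v_{4} + v_{5} = 2·v_{2} ; sig = (3;(2))

Hence PRS(X_Σ) =
{ (2;(1)) ×4,  (2;(1,1)) ×2,  (2;(1,2)) ×2,  (2;(2)) ×2,  (3;()),  (3;(1)) ×2,  (3;(2)) }


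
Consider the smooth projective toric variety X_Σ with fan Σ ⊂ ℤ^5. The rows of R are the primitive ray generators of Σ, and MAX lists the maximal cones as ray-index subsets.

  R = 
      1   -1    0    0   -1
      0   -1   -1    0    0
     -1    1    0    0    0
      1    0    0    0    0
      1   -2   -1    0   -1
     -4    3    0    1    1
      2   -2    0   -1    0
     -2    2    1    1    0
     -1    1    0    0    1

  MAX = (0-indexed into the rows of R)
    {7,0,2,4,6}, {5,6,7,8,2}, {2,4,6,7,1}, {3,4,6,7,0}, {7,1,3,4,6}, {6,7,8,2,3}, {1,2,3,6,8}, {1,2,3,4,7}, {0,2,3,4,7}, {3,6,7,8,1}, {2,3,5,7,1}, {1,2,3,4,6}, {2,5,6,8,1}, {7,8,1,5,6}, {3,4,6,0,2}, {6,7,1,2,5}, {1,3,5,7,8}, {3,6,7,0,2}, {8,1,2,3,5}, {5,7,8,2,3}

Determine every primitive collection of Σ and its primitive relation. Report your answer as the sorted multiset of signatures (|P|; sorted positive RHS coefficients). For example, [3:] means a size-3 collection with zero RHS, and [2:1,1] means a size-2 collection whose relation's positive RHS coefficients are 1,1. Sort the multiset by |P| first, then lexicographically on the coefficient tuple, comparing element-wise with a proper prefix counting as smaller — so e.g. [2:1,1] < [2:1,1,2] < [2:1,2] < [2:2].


Σ has 9 primitive collections:

  P = {0,8}:  v_{0} + v_{8} = 0 ; sig = [2:]
  P = {0,1}:  v_{0} + v_{1} = v_{4} ; sig = [2:1]
  P = {4,8}:  v_{4} + v_{8} = v_{1} ; sig = [2:1]
  P = {0,5}:  v_{0} + v_{5} = v_{1} + v_{2} + v_{7} ; sig = [2:1,1,1]
  P = {4,5}:  v_{4} + v_{5} = 2·v_{1} + v_{2} + v_{7} ; sig = [2:1,1,2]
  P = {3,5,6}:  v_{3} + v_{5} + v_{6} = v_{8} ; sig = [3:1]
  P = {1,2,7,8}:  v_{1} + v_{2} + v_{7} + v_{8} = v_{5} ; sig = [4:1]
  P = {1,2,3,6,7}:  v_{1} + v_{2} + v_{3} + v_{6} + v_{7} = 0 ; sig = [5:]
  P = {2,3,4,6,7}:  v_{2} + v_{3} + v_{4} + v_{6} + v_{7} = v_{0} ; sig = [5:1]

Signatures (|P|; sorted positive RHS coefficients), sorted:
[[2:], [2:1], [2:1], [2:1,1,1], [2:1,1,2], [3:1], [4:1], [5:], [5:1]]


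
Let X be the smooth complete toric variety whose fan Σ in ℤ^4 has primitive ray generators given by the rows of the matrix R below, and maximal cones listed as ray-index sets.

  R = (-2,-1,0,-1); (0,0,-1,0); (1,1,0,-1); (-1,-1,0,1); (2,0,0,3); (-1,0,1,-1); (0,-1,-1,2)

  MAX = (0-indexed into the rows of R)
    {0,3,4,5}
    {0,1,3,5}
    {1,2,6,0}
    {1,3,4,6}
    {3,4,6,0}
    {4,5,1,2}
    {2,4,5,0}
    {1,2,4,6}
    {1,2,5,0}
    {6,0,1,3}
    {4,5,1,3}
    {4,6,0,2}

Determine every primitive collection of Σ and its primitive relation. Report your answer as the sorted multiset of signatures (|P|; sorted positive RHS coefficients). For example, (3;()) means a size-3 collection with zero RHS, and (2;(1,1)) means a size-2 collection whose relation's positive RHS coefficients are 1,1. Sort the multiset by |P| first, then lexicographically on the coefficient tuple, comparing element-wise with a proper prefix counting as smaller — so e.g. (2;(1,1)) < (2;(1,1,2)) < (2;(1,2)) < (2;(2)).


Minimal non-faces — 3 found among 7 rays, 12 max cones:

  P = {2,3}:  v_{2} + v_{3} = 0 — sig = (2;())
  P = {5,6}:  v_{5} + v_{6} = v_{3} — sig = (2;(1))
  P = {0,1,4}:  v_{0} + v_{1} + v_{4} = v_{6} — sig = (3;(1))

Sorted signature multiset PRS(X):
[(2;()), (2;(1)), (3;(1))]


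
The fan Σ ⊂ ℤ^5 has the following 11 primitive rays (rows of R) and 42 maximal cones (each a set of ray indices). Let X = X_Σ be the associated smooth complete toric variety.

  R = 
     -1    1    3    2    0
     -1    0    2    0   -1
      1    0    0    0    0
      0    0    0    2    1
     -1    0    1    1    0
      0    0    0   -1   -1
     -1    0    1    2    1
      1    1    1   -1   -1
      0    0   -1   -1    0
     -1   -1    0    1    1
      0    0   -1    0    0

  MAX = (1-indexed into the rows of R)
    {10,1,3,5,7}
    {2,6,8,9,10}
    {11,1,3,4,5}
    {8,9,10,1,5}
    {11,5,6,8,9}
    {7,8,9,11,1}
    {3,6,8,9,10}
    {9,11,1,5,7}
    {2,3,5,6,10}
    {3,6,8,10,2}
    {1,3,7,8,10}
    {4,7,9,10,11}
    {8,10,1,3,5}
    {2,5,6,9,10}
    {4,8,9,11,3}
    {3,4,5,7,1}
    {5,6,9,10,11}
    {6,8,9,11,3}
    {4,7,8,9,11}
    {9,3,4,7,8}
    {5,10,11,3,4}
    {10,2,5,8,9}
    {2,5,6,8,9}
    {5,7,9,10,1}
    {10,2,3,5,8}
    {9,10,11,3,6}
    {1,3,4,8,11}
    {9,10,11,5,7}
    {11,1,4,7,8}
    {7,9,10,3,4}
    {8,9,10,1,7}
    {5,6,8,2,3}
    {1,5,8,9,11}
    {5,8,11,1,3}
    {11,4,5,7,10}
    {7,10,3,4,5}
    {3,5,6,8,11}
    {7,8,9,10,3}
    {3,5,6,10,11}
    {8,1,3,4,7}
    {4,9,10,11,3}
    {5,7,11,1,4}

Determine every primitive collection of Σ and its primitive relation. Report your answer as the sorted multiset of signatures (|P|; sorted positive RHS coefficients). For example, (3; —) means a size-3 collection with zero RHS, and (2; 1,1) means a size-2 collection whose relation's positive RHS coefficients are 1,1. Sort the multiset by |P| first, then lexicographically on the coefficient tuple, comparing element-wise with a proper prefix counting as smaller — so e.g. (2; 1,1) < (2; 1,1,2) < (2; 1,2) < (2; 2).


Minimal non-faces — 20 found among 11 rays, 42 max cones:

  {6,7}:  v_{6} + v_{7} = v_{5}  →  sig = (2; 1)
  {2,11}:  v_{2} + v_{11} = v_{5} + v_{6}  →  sig = (2; 1,1)
  {4,6}:  v_{4} + v_{6} = v_{3} + v_{5} + v_{11}  →  sig = (2; 1,1,1)
  {2,7}:  v_{2} + v_{7} = 2·v_{5} + v_{8} + v_{10}  →  sig = (2; 1,1,2)
  {1,6}:  v_{1} + v_{6} = 2·v_{5} + v_{8}  →  sig = (2; 1,2)
  {2,4}:  v_{2} + v_{4} = v_{3} + 2·v_{5}  →  sig = (2; 1,2)
  {1,2}:  v_{1} + v_{2} = 3·v_{5} + 2·v_{8} + v_{10}  →  sig = (2; 1,2,3)
  {3,5,9}:  v_{3} + v_{5} + v_{9} = 0  →  sig = (3; —)
  {8,10,11}:  v_{8} + v_{10} + v_{11} = 0  →  sig = (3; —)
  {3,7,11}:  v_{3} + v_{7} + v_{11} = v_{4}  →  sig = (3; 1)
  {5,7,8}:  v_{5} + v_{7} + v_{8} = v_{1}  →  sig = (3; 1)
  {1,3,9}:  v_{1} + v_{3} + v_{9} = v_{7} + v_{8}  →  sig = (3; 1,1)
  {1,10,11}:  v_{1} + v_{10} + v_{11} = v_{5} + v_{7}  →  sig = (3; 1,1)
  {4,5,9}:  v_{4} + v_{5} + v_{9} = v_{7} + v_{11}  →  sig = (3; 1,1)
  {4,8,10}:  v_{4} + v_{8} + v_{10} = v_{3} + v_{7}  →  sig = (3; 1,1)
  {2,3,9}:  v_{2} + v_{3} + v_{9} = v_{6} + v_{8} + v_{10}  →  sig = (3; 1,1,1)
  {4,5,8}:  v_{4} + v_{5} + v_{8} = v_{1} + v_{3} + v_{11}  →  sig = (3; 1,1,1)
  {1,4,9}:  v_{1} + v_{4} + v_{9} = 2·v_{7} + v_{8} + v_{11}  →  sig = (3; 1,1,2)
  {1,4,10}:  v_{1} + v_{4} + v_{10} = v_{3} + v_{5} + 2·v_{7}  →  sig = (3; 1,1,2)
  {5,6,8,10}:  v_{5} + v_{6} + v_{8} + v_{10} = v_{2}  →  sig = (4; 1)

so the primitive-relation signature multiset is
[(2; 1), (2; 1,1), (2; 1,1,1), (2; 1,1,2), (2; 1,2), (2; 1,2), (2; 1,2,3), (3; —), (3; —), (3; 1), (3; 1), (3; 1,1), (3; 1,1), (3; 1,1), (3; 1,1), (3; 1,1,1), (3; 1,1,1), (3; 1,1,2), (3; 1,1,2), (4; 1)]


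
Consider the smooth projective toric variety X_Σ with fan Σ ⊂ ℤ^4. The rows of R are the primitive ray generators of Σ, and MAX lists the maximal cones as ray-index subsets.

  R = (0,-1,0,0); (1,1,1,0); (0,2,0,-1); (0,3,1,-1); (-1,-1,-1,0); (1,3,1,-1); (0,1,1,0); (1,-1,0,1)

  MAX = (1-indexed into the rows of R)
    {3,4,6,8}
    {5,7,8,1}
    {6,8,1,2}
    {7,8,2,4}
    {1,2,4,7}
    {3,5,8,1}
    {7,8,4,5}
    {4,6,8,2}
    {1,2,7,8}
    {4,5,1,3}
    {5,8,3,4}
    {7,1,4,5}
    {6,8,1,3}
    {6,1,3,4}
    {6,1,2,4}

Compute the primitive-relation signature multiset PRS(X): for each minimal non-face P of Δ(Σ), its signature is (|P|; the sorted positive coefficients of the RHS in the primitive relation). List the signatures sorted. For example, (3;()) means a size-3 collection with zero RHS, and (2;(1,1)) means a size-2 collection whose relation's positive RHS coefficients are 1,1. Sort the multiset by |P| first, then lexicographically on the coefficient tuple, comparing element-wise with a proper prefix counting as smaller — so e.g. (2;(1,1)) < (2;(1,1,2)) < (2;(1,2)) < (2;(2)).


Δ(Σ) — 8 vertices, 6 min non-faces:

  {2,5}:  v_{2} + v_{5} = 0 ; sig = (2;())
  {2,3}:  v_{2} + v_{3} = v_{6} ; sig = (2;(1))
  {3,7}:  v_{3} + v_{7} = v_{4} ; sig = (2;(1))
  {5,6}:  v_{5} + v_{6} = v_{3} ; sig = (2;(1))
  {6,7}:  v_{6} + v_{7} = v_{2} + v_{4} ; sig = (2;(1,1))
  {1,4,8}:  v_{1} + v_{4} + v_{8} = v_{2} ; sig = (3;(1))

Sorted signature multiset PRS(X):
[(2;()), (2;(1)), (2;(1)), (2;(1)), (2;(1,1)), (3;(1))]


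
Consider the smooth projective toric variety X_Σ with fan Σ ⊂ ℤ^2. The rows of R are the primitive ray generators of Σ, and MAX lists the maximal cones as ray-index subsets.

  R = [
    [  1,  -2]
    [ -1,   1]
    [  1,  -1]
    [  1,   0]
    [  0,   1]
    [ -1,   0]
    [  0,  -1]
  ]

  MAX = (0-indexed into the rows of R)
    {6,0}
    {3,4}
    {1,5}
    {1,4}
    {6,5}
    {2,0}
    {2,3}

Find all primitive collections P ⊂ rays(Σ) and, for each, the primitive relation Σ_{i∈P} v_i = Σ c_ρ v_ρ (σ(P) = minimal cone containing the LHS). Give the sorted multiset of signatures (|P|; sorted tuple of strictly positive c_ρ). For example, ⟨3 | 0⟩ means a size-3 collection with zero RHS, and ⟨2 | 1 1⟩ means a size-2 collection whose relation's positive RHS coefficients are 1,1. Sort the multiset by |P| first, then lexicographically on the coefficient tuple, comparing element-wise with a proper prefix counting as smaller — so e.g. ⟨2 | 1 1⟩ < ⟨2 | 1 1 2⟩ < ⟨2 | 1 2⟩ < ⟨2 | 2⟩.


|primitive collections| = 14. Relations:

  P={1,2}:  v_{1} + v_{2} = 0 ; sig = ⟨2 | 0⟩
  P={3,5}:  v_{3} + v_{5} = 0 ; sig = ⟨2 | 0⟩
  P={4,6}:  v_{4} + v_{6} = 0 ; sig = ⟨2 | 0⟩
  P={0,1}:  v_{0} + v_{1} = v_{6} ; sig = ⟨2 | 1⟩
  P={0,4}:  v_{0} + v_{4} = v_{2} ; sig = ⟨2 | 1⟩
  P={1,3}:  v_{1} + v_{3} = v_{4} ; sig = ⟨2 | 1⟩
  P={1,6}:  v_{1} + v_{6} = v_{5} ; sig = ⟨2 | 1⟩
  P={2,4}:  v_{2} + v_{4} = v_{3} ; sig = ⟨2 | 1⟩
  P={2,5}:  v_{2} + v_{5} = v_{6} ; sig = ⟨2 | 1⟩
  P={2,6}:  v_{2} + v_{6} = v_{0} ; sig = ⟨2 | 1⟩
  P={3,6}:  v_{3} + v_{6} = v_{2} ; sig = ⟨2 | 1⟩
  P={4,5}:  v_{4} + v_{5} = v_{1} ; sig = ⟨2 | 1⟩
  P={0,3}:  v_{0} + v_{3} = 2·v_{2} ; sig = ⟨2 | 2⟩
  P={0,5}:  v_{0} + v_{5} = 2·v_{6} ; sig = ⟨2 | 2⟩

Hence PRS(X_Σ) =
    |P|=2: 14 collections, coeffs (), (), (), (1), (1), (1), (1), (1), (1), (1), (1), (1), (2), (2)


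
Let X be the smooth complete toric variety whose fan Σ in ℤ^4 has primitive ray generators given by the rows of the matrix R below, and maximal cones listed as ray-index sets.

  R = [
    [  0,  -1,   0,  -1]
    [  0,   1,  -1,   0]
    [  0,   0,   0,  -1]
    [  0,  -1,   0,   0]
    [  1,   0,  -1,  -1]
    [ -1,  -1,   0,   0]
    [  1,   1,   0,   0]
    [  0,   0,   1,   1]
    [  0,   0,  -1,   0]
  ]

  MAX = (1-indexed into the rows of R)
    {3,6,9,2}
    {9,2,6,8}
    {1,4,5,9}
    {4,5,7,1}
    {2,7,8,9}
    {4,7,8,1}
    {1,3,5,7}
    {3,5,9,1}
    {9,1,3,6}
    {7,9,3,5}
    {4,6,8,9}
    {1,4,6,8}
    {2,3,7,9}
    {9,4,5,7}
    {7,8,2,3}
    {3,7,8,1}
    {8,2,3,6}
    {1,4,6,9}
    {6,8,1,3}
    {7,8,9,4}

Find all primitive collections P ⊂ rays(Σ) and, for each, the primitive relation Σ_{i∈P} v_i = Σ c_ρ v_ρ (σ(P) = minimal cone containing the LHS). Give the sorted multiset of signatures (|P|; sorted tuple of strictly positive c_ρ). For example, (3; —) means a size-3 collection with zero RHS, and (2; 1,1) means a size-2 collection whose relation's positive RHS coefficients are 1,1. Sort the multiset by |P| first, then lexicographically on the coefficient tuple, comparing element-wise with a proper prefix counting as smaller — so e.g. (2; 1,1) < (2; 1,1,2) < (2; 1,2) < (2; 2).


Σ has 10 primitive collections:

  • {6,7}:  v_{6} + v_{7} = 0  →  sig = (2; —)
  • {2,4}:  v_{2} + v_{4} = v_{9}  →  sig = (2; 1)
  • {3,4}:  v_{3} + v_{4} = v_{1}  →  sig = (2; 1)
  • {1,2}:  v_{1} + v_{2} = v_{3} + v_{9}  →  sig = (2; 1,1)
  • {5,6}:  v_{5} + v_{6} = v_{1} + v_{9}  →  sig = (2; 1,1)
  • {5,8}:  v_{5} + v_{8} = v_{4} + v_{7}  →  sig = (2; 1,1)
  • {2,5}:  v_{2} + v_{5} = v_{3} + v_{7} + 2·v_{9}  →  sig = (2; 1,1,2)
  • {3,8,9}:  v_{3} + v_{8} + v_{9} = 0  →  sig = (3; —)
  • {1,7,9}:  v_{1} + v_{7} + v_{9} = v_{5}  →  sig = (3; 1)
  • {1,8,9}:  v_{1} + v_{8} + v_{9} = v_{4}  →  sig = (3; 1)

Signatures (|P|; sorted positive RHS coefficients), sorted:
    (2; —)
    (2; 1)
    (2; 1)
    (2; 1,1)
    (2; 1,1)
    (2; 1,1)
    (2; 1,1,2)
    (3; —)
    (3; 1)
    (3; 1)


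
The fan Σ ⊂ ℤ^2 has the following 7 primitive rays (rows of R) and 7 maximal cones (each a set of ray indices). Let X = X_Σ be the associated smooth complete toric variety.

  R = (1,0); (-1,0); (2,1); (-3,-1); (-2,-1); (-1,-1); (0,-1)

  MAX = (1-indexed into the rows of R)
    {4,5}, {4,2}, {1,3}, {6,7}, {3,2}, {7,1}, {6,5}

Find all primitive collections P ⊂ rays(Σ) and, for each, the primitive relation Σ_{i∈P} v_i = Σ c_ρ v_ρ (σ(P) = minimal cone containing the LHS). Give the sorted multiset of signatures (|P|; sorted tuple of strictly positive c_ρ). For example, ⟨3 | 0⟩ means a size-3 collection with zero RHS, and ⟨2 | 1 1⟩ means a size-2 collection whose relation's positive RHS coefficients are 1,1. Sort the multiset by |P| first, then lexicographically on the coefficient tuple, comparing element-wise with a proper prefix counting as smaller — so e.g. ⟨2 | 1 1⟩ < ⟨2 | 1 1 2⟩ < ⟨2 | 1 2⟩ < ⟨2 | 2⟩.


Σ has 14 primitive collections:

  {1,2}:  v_{1} + v_{2} = 0  ⟹  sig = ⟨2 | 0⟩
  {3,5}:  v_{3} + v_{5} = 0  ⟹  sig = ⟨2 | 0⟩
  {1,4}:  v_{1} + v_{4} = v_{5}  ⟹  sig = ⟨2 | 1⟩
  {1,5}:  v_{1} + v_{5} = v_{6}  ⟹  sig = ⟨2 | 1⟩
  {1,6}:  v_{1} + v_{6} = v_{7}  ⟹  sig = ⟨2 | 1⟩
  {2,5}:  v_{2} + v_{5} = v_{4}  ⟹  sig = ⟨2 | 1⟩
  {2,6}:  v_{2} + v_{6} = v_{5}  ⟹  sig = ⟨2 | 1⟩
  {2,7}:  v_{2} + v_{7} = v_{6}  ⟹  sig = ⟨2 | 1⟩
  {3,4}:  v_{3} + v_{4} = v_{2}  ⟹  sig = ⟨2 | 1⟩
  {3,6}:  v_{3} + v_{6} = v_{1}  ⟹  sig = ⟨2 | 1⟩
  {4,7}:  v_{4} + v_{7} = v_{5} + v_{6}  ⟹  sig = ⟨2 | 1 1⟩
  {3,7}:  v_{3} + v_{7} = 2·v_{1}  ⟹  sig = ⟨2 | 2⟩
  {4,6}:  v_{4} + v_{6} = 2·v_{5}  ⟹  sig = ⟨2 | 2⟩
  {5,7}:  v_{5} + v_{7} = 2·v_{6}  ⟹  sig = ⟨2 | 2⟩

so the primitive-relation signature multiset is
    ⟨2 | 0⟩
    ⟨2 | 0⟩
    ⟨2 | 1⟩
    ⟨2 | 1⟩
    ⟨2 | 1⟩
    ⟨2 | 1⟩
    ⟨2 | 1⟩
    ⟨2 | 1⟩
    ⟨2 | 1⟩
    ⟨2 | 1⟩
    ⟨2 | 1 1⟩
    ⟨2 | 2⟩
    ⟨2 | 2⟩
    ⟨2 | 2⟩


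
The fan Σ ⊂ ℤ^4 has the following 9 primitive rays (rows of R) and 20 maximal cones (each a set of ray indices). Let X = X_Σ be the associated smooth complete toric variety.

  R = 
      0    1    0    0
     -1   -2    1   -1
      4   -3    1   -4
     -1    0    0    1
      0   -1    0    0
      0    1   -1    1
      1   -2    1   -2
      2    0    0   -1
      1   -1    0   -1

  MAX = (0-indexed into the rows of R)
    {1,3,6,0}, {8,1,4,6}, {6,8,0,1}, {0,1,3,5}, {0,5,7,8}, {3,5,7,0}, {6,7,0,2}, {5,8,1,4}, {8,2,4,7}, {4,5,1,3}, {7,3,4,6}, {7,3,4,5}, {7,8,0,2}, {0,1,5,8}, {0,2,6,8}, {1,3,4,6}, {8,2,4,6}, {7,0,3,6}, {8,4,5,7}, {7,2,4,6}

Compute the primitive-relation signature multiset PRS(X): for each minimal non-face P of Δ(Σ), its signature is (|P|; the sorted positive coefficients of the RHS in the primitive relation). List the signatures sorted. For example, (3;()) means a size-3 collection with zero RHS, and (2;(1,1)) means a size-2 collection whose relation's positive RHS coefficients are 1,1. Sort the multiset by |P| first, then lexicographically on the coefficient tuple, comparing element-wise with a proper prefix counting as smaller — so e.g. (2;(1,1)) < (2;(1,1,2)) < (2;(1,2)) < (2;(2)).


Primitive collections (8):

  P = {0,4}:  v_{0} + v_{4} = 0 — sig = (2;())
  P = {1,7}:  v_{1} + v_{7} = v_{6} — sig = (2;(1))
  P = {3,8}:  v_{3} + v_{8} = v_{4} — sig = (2;(1))
  P = {5,6}:  v_{5} + v_{6} = v_{8} — sig = (2;(1))
  P = {2,3}:  v_{2} + v_{3} = v_{4} + v_{6} + v_{7} — sig = (2;(1,1,1))
  P = {1,2}:  v_{1} + v_{2} = 2·v_{6} + v_{8} — sig = (2;(1,2))
  P = {2,5}:  v_{2} + v_{5} = v_{7} + 2·v_{8} — sig = (2;(1,2))
  P = {6,7,8}:  v_{6} + v_{7} + v_{8} = v_{2} — sig = (3;(1))

so the primitive-relation signature multiset is
    (2;())
    (2;(1))
    (2;(1))
    (2;(1))
    (2;(1,1,1))
    (2;(1,2))
    (2;(1,2))
    (3;(1))
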